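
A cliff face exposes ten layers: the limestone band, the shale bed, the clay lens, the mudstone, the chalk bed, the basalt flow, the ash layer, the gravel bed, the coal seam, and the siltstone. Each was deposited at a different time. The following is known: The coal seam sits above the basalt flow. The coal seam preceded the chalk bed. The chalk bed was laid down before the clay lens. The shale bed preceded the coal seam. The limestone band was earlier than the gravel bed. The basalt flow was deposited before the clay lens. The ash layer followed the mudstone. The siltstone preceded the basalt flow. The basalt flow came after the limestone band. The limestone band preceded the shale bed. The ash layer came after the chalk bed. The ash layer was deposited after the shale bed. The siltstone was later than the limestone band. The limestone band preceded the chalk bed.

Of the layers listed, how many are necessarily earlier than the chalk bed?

Directly stated before the chalk bed: the coal seam and the limestone band.
The basalt flow reaches the chalk bed via the basalt flow → the coal seam → the chalk bed.
The shale bed reaches the chalk bed via the shale bed → the coal seam → the chalk bed.
The siltstone reaches the chalk bed via the siltstone → the basalt flow → the coal seam → the chalk bed.
No chain forces the clay lens (or any of the others) ahead of the chalk bed.
That's the basalt flow, the coal seam, the limestone band, the shale bed, and the siltstone — 5 in all.

5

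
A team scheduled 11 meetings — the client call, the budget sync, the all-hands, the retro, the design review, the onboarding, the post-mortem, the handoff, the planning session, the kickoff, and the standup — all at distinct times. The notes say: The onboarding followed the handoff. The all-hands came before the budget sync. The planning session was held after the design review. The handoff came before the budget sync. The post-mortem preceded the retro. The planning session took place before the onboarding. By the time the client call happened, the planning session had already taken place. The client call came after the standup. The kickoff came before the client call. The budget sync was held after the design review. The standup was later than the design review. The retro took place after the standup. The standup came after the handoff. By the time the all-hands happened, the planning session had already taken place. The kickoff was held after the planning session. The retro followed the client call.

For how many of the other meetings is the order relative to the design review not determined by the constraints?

Forced after the design review: the all-hands, the budget sync, the client call, the kickoff, the onboarding, the planning session, the retro, and the standup.
That leaves the handoff and the post-mortem with no forced order relative to the design review — 2.

2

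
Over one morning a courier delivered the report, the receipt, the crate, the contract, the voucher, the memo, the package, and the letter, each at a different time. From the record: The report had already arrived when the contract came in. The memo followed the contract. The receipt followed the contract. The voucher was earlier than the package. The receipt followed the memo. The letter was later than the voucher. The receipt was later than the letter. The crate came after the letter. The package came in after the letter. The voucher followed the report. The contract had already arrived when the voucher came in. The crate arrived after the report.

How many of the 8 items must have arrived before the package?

Directly stated before the package: the letter and the voucher.
The contract reaches the package via the contract → the voucher → the package.
The report reaches the package via the report → the voucher → the package.
No chain forces the memo (or any of the others) ahead of the package.
That's the contract, the letter, the report, and the voucher — 4 in all.

4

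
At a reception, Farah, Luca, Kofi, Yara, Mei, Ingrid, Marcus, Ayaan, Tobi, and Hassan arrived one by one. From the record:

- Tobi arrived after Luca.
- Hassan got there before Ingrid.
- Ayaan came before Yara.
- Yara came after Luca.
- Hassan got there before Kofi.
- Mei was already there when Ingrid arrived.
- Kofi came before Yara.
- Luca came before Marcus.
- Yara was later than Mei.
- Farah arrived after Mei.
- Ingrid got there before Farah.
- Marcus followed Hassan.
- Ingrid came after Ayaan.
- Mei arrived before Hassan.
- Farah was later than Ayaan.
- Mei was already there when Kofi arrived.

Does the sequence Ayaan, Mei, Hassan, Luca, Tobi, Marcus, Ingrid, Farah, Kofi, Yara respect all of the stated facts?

yes

Check each stated constraint against the proposed order — e.g. Mei is ahead of Yara; Ayaan is ahead of Yara. Every pair is in the required order; nothing is violated.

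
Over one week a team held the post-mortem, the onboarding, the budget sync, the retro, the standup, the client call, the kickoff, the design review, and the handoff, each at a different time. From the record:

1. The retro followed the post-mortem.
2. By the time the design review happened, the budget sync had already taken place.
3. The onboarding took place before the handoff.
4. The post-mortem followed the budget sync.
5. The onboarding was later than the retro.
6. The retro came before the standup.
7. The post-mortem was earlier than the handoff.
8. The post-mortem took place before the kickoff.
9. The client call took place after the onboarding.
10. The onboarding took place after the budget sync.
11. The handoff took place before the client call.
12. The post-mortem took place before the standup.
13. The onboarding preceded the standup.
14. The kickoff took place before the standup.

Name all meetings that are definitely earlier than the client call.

the budget sync, the handoff, the onboarding, the post-mortem, the retro

Directly stated before the client call: the handoff and the onboarding.
The budget sync reaches the client call via the budget sync → the onboarding → the client call.
The post-mortem reaches the client call via the post-mortem → the handoff → the client call.
The retro reaches the client call via the retro → the onboarding → the client call.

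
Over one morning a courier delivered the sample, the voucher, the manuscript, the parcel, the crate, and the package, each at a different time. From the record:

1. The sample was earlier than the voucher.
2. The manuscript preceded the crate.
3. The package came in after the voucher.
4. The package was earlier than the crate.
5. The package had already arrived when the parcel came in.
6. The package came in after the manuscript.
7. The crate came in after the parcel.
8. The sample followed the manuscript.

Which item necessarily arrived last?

the crate

Every other item has a chain of constraints placing it before the crate, so the crate is last.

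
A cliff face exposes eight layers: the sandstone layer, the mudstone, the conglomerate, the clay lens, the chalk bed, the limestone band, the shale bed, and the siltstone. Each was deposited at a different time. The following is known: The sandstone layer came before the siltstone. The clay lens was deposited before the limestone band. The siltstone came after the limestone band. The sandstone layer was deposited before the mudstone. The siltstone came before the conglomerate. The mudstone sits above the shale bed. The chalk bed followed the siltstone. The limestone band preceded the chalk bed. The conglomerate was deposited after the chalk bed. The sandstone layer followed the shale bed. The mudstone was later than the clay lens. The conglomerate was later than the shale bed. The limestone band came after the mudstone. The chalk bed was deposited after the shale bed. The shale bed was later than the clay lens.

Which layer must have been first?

the clay lens

The clay lens has a chain of constraints placing it before every other layer, so the clay lens must be first.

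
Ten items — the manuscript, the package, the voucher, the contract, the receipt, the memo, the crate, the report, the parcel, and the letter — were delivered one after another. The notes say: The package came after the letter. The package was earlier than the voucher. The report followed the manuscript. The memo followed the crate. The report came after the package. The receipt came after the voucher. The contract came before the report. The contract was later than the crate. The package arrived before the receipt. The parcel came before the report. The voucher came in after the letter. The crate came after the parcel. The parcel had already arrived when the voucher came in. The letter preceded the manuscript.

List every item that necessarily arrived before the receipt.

Directly stated before the receipt: the package and the voucher.
The letter reaches the receipt via the letter → the package → the receipt.
The parcel reaches the receipt via the parcel → the voucher → the receipt.
No chain forces the contract (or any of the others) ahead of the receipt.

the letter, the package, the parcel, the voucher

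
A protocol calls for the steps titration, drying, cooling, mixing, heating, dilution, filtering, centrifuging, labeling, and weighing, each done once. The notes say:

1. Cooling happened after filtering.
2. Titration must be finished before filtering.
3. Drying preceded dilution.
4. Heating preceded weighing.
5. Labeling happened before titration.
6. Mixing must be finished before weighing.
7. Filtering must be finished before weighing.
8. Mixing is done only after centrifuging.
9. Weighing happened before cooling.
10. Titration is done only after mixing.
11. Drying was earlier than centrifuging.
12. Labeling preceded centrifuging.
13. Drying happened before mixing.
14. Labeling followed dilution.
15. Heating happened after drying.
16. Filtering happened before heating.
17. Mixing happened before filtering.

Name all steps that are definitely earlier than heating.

centrifuging, dilution, drying, filtering, labeling, mixing, titration

Directly stated before heating: drying and filtering.
Centrifuging reaches heating via centrifuging → mixing → filtering → heating.
Dilution reaches heating via dilution → labeling → titration → filtering → heating.
Labeling reaches heating via labeling → titration → filtering → heating.
Likewise mixing and titration each reach heating by chaining the stated constraints.
No chain forces weighing (or any of the others) ahead of heating.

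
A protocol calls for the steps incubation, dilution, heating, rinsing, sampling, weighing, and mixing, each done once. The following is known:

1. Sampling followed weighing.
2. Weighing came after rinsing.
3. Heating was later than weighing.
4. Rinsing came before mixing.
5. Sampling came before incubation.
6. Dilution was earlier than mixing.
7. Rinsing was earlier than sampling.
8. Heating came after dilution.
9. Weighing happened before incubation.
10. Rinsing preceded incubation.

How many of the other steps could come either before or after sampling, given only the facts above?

Forced before sampling: rinsing and weighing; forced after sampling: incubation.
That leaves dilution, heating, and mixing with no forced order relative to sampling — 3.

3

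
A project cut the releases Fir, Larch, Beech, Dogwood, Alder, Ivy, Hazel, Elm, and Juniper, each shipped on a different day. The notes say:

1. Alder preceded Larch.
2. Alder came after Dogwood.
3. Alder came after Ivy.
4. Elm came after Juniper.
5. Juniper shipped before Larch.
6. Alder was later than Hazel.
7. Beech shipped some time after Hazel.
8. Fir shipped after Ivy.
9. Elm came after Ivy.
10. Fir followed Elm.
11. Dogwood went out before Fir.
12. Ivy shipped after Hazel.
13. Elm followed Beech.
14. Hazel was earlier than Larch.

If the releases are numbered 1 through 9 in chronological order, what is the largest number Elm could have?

8

Elm must come before Fir — 1 release forced after it.
Everything else can be placed before Elm in some valid order, so Elm can sit as late as position 9 − 1 = 8.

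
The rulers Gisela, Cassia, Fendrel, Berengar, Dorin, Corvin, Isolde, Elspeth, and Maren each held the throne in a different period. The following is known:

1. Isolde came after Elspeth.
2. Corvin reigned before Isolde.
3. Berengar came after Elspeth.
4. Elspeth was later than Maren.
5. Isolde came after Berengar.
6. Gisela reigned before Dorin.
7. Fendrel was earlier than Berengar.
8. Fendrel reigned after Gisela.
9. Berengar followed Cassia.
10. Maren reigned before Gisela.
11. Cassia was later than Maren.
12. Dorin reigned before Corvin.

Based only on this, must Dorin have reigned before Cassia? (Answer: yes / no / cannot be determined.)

cannot be determined

No chain of stated constraints runs from Dorin to Cassia, and none runs from Cassia to Dorin either.
So the relative order of Dorin and Cassia is not fixed by the given facts.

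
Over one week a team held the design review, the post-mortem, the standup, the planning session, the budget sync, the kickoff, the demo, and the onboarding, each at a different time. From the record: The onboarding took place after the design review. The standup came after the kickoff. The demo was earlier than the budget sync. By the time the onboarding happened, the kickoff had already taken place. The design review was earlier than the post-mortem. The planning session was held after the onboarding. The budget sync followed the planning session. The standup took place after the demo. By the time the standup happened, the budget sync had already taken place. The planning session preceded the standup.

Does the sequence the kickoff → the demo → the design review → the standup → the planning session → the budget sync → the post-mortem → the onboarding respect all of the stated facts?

The constraints require the budget sync before the standup, but in the proposed sequence the standup appears ahead of the budget sync. That one violation is enough.

no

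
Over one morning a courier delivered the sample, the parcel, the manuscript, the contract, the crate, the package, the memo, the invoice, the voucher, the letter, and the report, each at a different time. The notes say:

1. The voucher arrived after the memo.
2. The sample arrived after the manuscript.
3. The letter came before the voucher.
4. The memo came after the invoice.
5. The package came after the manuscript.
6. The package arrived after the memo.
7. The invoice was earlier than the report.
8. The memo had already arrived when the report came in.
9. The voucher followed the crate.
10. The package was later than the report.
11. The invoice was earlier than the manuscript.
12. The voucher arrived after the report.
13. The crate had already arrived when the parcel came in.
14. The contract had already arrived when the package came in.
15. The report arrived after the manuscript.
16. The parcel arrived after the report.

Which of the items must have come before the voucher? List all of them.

Directly stated before the voucher: the crate, the letter, the memo, and the report.
The invoice reaches the voucher via the invoice → the report → the voucher.
The manuscript reaches the voucher via the manuscript → the report → the voucher.
No chain forces the parcel (or any of the others) ahead of the voucher.

the crate, the invoice, the letter, the manuscript, the memo, the report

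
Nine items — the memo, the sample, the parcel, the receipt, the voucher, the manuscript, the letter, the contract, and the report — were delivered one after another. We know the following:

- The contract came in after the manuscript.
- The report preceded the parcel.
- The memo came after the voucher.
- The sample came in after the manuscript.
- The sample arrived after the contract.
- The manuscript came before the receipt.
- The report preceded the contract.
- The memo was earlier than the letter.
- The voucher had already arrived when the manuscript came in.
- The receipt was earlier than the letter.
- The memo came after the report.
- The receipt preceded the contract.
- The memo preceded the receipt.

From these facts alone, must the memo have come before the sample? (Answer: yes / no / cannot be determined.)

yes

Chain the constraints: the memo → the receipt → the contract → the sample. Each link is directly stated, so the memo comes before the sample.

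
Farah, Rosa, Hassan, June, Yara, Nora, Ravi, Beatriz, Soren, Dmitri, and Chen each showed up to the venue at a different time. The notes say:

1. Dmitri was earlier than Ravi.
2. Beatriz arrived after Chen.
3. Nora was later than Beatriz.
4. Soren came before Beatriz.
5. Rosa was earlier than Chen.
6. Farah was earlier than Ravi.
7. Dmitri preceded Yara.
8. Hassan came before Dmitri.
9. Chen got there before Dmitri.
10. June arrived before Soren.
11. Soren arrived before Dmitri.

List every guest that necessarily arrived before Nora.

Beatriz, Chen, June, Rosa, Soren

Directly stated before Nora: Beatriz.
Chen reaches Nora via Chen → Beatriz → Nora.
June reaches Nora via June → Soren → Beatriz → Nora.
Rosa reaches Nora via Rosa → Chen → Beatriz → Nora.
Likewise Soren reaches Nora by chaining the stated constraints.
No chain forces Yara (or any of the others) ahead of Nora.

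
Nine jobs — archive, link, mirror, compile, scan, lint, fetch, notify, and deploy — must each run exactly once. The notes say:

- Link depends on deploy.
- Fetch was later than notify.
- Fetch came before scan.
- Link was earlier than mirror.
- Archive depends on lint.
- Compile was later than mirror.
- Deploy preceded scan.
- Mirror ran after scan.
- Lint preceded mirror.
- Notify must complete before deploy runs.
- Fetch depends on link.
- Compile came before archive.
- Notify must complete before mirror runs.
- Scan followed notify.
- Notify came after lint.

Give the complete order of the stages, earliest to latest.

lint, notify, deploy, link, fetch, scan, mirror, compile, archive

The constraints fix every adjacent pair, so only one ordering works:
lint → notify → deploy → link → fetch → scan → mirror → compile → archive.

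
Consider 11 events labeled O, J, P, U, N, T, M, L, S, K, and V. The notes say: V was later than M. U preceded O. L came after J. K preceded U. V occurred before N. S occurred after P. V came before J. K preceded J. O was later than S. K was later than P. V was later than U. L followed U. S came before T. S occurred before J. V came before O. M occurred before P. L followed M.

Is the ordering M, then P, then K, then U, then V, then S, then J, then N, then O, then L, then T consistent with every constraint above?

yes

Check each stated constraint against the proposed order — e.g. U is ahead of L; M is ahead of L. Every pair is in the required order; nothing is violated.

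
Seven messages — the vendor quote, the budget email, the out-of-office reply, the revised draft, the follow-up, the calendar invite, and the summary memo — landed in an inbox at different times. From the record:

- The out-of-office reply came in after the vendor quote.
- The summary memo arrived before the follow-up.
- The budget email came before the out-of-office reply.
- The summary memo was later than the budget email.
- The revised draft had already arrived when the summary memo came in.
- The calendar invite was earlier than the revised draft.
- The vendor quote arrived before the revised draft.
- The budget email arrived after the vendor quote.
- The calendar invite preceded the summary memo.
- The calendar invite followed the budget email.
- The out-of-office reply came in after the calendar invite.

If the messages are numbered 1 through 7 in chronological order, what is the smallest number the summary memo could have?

The budget email, the calendar invite, the revised draft, and the vendor quote must all come before the summary memo — 4 forced predecessors.
Nothing else is forced ahead of the summary memo, so its earliest slot is position 4 + 1 = 5.

5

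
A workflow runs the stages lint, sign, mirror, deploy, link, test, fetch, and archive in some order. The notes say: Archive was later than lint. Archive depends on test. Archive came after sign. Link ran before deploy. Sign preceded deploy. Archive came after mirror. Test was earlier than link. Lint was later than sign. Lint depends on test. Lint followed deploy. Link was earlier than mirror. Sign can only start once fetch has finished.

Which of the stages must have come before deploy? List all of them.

fetch, link, sign, test

Directly stated before deploy: link and sign.
Fetch reaches deploy via fetch → sign → deploy.
Test reaches deploy via test → link → deploy.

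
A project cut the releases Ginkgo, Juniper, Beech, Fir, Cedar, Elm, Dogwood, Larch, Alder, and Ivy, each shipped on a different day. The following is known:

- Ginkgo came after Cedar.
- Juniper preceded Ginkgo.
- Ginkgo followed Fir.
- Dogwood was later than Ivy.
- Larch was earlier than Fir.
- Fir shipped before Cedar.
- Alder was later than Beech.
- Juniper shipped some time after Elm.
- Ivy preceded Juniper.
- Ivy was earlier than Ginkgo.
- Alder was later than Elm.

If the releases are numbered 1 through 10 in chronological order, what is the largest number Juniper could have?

Juniper must come before Ginkgo — 1 release forced after it.
Everything else can be placed before Juniper in some valid order, so Juniper can sit as late as position 10 − 1 = 9.

9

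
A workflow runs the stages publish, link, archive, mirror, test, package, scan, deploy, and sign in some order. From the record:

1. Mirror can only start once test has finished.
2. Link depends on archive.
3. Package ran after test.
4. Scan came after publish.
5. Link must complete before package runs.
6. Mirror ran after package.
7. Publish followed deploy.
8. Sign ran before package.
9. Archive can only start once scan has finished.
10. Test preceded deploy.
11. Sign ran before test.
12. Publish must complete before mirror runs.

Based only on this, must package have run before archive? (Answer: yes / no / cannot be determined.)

Tracing the constraints gives archive → link → package, so archive must come before package.
That means package cannot be before archive.

no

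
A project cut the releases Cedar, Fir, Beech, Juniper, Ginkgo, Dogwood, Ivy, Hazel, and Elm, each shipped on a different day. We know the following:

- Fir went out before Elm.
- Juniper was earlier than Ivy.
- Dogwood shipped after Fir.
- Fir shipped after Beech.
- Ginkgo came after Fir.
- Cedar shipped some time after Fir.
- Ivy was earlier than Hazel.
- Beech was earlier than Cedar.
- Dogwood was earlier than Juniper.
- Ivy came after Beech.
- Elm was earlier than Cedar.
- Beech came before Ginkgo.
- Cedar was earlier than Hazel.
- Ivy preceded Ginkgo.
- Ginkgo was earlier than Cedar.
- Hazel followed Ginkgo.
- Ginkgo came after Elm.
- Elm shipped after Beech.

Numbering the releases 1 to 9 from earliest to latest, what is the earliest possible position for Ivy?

5

Beech, Dogwood, Fir, and Juniper must all come before Ivy — 4 forced predecessors.
Nothing else is forced ahead of Ivy, so its earliest slot is position 4 + 1 = 5.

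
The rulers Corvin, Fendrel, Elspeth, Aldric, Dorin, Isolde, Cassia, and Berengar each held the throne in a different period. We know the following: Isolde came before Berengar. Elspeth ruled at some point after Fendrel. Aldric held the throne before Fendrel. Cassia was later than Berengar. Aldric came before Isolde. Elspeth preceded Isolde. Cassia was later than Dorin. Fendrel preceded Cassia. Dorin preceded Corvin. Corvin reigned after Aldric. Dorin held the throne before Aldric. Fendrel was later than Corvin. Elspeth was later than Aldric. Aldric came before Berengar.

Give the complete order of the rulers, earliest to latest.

The constraints fix every adjacent pair, so only one ordering works:
Dorin → Aldric → Corvin → Fendrel → Elspeth → Isolde → Berengar → Cassia.

Dorin, Aldric, Corvin, Fendrel, Elspeth, Isolde, Berengar, Cassia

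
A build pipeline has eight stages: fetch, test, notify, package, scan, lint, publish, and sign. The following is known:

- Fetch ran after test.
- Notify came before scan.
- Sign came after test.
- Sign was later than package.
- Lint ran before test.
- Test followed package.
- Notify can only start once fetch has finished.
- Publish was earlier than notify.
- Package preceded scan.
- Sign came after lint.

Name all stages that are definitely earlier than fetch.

lint, package, test

Directly stated before fetch: test.
Lint reaches fetch via lint → test → fetch.
Package reaches fetch via package → test → fetch.
No chain forces sign (or any of the others) ahead of fetch.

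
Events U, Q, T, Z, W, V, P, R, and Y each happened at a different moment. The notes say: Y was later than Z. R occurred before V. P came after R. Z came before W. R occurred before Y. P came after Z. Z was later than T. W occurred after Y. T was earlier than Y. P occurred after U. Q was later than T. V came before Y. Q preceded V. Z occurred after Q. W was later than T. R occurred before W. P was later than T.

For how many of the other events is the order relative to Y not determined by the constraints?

Forced before Y: Q, R, T, V, and Z; forced after Y: W.
That leaves P and U with no forced order relative to Y — 2.

2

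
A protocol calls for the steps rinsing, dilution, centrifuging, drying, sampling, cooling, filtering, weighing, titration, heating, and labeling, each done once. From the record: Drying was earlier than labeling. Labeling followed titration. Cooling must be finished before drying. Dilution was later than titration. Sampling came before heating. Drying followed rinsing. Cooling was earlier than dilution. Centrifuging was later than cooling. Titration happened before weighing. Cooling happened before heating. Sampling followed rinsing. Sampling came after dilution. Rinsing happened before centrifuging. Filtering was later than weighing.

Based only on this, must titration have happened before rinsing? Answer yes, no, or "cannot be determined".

No chain of stated constraints runs from titration to rinsing, and none runs from rinsing to titration either.
So the relative order of titration and rinsing is not fixed by the given facts.

cannot be determined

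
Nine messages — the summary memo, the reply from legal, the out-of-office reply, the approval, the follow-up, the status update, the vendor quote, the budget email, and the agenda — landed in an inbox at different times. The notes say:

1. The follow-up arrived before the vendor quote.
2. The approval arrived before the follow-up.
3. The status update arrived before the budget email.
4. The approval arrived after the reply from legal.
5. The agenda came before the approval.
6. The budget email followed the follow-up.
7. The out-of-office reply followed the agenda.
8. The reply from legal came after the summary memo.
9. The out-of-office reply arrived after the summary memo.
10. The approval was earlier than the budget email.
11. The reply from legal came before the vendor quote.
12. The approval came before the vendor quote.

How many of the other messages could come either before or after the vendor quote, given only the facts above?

3

Forced before the vendor quote: the agenda, the approval, the follow-up, the reply from legal, and the summary memo.
That leaves the budget email, the out-of-office reply, and the status update with no forced order relative to the vendor quote — 3.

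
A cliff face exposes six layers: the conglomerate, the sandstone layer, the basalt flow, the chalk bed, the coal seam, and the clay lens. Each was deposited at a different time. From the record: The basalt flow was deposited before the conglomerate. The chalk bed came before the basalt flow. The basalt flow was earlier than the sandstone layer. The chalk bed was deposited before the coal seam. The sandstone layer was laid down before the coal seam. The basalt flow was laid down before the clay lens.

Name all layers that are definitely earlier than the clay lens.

Directly stated before the clay lens: the basalt flow.
The chalk bed reaches the clay lens via the chalk bed → the basalt flow → the clay lens.

the basalt flow, the chalk bed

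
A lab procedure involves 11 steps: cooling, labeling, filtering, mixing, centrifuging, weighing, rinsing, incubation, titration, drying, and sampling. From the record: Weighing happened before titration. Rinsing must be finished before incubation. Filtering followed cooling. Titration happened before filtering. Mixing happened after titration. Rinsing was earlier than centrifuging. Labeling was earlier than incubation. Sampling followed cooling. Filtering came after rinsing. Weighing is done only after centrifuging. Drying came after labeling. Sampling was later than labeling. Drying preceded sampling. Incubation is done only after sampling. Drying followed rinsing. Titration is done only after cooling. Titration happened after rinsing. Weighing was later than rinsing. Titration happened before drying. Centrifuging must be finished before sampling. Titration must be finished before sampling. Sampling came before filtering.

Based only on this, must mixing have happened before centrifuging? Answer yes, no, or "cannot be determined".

no

Tracing the constraints gives centrifuging → weighing → titration → mixing, so centrifuging must come before mixing.
That means mixing cannot be before centrifuging.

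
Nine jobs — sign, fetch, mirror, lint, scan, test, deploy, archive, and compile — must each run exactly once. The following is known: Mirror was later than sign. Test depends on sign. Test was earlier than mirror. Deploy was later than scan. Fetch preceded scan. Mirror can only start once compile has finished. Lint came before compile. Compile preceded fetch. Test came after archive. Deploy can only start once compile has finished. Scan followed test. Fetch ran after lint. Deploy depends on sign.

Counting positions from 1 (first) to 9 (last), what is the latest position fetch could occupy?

Fetch must come before deploy and scan — 2 stages forced after it.
Everything else can be placed before fetch in some valid order, so fetch can sit as late as position 9 − 2 = 7.

7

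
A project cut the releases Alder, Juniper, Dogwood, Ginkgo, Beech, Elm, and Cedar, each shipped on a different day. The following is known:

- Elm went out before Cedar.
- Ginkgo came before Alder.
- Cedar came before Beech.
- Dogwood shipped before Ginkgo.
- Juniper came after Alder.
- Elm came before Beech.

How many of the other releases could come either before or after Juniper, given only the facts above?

Forced before Juniper: Alder, Dogwood, and Ginkgo.
That leaves Beech, Cedar, and Elm with no forced order relative to Juniper — 3.

3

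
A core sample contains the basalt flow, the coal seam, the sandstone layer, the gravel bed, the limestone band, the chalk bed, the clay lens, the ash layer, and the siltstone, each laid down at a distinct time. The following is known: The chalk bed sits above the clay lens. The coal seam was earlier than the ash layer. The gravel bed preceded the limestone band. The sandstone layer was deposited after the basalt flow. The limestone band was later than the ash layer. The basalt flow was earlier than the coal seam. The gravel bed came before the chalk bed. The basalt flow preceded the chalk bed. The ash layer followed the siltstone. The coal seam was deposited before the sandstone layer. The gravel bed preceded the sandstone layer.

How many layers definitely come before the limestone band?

5

Directly stated before the limestone band: the ash layer and the gravel bed.
The basalt flow reaches the limestone band via the basalt flow → the coal seam → the ash layer → the limestone band.
The coal seam reaches the limestone band via the coal seam → the ash layer → the limestone band.
The siltstone reaches the limestone band via the siltstone → the ash layer → the limestone band.
That's the ash layer, the basalt flow, the coal seam, the gravel bed, and the siltstone — 5 in all.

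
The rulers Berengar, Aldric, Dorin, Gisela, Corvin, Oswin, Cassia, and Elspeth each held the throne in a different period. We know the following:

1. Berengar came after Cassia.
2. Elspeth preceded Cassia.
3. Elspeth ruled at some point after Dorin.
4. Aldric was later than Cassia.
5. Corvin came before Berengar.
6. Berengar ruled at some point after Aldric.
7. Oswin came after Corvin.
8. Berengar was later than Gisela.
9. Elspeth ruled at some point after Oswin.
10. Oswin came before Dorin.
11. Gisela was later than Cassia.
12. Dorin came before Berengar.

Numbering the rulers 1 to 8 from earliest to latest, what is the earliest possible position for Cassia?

5

Corvin, Dorin, Elspeth, and Oswin must all come before Cassia — 4 forced predecessors.
Nothing else is forced ahead of Cassia, so their earliest slot is position 4 + 1 = 5.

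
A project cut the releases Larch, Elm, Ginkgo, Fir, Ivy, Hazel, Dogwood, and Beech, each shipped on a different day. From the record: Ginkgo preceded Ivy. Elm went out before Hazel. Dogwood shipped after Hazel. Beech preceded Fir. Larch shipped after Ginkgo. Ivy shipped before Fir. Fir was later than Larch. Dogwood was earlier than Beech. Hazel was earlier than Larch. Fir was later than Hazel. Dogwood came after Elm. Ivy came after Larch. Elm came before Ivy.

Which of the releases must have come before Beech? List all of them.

Directly stated before Beech: Dogwood.
Elm reaches Beech via Elm → Dogwood → Beech.
Hazel reaches Beech via Hazel → Dogwood → Beech.
No chain forces Ivy (or any of the others) ahead of Beech.

Dogwood, Elm, Hazel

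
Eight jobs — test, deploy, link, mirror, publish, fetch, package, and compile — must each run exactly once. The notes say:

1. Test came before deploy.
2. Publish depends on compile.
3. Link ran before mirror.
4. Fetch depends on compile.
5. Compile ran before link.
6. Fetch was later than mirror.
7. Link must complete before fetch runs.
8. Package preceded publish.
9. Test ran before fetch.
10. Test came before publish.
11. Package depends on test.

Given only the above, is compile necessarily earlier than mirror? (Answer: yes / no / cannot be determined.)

yes

Chain the constraints: compile → link → mirror. Each link is directly stated, so compile comes before mirror.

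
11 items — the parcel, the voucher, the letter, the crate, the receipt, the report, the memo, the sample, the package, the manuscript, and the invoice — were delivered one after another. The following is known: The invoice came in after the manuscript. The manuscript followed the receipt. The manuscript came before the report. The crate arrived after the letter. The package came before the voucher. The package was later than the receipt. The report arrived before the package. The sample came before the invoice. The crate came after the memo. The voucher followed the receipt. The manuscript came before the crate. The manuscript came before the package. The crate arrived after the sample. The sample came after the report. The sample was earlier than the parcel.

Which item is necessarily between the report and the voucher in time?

the package

Tracing the constraints gives the report → the package → the voucher, so the package sits after the report and before the voucher.
No other item is forced both after the report and before the voucher.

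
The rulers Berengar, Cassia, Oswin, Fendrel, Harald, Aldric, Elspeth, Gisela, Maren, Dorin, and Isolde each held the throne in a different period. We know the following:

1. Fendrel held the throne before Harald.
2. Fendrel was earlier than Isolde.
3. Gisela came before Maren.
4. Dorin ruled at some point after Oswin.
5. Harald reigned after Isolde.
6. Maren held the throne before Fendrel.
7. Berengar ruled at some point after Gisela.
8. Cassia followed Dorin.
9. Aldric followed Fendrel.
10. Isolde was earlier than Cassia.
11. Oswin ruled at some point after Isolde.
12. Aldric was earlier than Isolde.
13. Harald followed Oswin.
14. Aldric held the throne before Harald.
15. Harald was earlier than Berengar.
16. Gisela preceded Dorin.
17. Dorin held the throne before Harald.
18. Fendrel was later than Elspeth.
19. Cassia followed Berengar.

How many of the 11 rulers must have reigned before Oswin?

Directly stated before Oswin: Isolde.
Aldric reaches Oswin via Aldric → Isolde → Oswin.
Elspeth reaches Oswin via Elspeth → Fendrel → Isolde → Oswin.
Fendrel reaches Oswin via Fendrel → Isolde → Oswin.
Likewise Gisela and Maren each reach Oswin by chaining the stated constraints.
No chain forces Harald (or any of the others) ahead of Oswin.
That's Aldric, Elspeth, Fendrel, Gisela, Isolde, and Maren — 6 in all.

6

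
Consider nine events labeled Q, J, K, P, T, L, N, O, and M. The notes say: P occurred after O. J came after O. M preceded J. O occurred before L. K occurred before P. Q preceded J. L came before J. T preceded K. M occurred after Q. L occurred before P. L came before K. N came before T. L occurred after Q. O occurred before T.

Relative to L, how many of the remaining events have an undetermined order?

Forced before L: O and Q; forced after L: J, K, and P.
That leaves M, N, and T with no forced order relative to L — 3.

3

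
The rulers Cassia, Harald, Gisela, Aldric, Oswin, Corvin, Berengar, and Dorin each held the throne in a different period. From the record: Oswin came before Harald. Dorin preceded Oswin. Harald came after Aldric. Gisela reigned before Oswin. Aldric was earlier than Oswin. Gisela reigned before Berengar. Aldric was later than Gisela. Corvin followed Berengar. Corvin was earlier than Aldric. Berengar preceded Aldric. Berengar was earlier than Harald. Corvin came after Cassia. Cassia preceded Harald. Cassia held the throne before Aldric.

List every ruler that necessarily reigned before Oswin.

Directly stated before Oswin: Aldric, Dorin, and Gisela.
Berengar reaches Oswin via Berengar → Aldric → Oswin.
Cassia reaches Oswin via Cassia → Aldric → Oswin.
Corvin reaches Oswin via Corvin → Aldric → Oswin.

Aldric, Berengar, Cassia, Corvin, Dorin, Gisela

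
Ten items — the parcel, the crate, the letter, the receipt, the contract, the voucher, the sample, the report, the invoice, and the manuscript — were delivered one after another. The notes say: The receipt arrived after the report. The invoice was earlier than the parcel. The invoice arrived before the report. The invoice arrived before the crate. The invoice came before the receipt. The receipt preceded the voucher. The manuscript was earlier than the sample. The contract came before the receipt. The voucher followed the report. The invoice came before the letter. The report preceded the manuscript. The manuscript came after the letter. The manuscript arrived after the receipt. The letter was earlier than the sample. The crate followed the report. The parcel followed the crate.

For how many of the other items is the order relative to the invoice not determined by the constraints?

Forced after the invoice: the crate, the letter, the manuscript, the parcel, the receipt, the report, the sample, and the voucher.
That leaves the contract with no forced order relative to the invoice — 1.

1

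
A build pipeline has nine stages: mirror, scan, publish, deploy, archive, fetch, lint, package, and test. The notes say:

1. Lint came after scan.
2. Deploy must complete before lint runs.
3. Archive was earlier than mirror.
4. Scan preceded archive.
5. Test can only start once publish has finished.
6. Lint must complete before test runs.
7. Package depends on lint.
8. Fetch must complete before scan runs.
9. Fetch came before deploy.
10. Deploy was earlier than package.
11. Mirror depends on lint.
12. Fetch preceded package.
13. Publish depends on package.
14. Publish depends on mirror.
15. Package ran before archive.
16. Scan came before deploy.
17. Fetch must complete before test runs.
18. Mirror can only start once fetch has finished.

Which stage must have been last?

test

Every other stage has a chain of constraints placing it before test, so test is last.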